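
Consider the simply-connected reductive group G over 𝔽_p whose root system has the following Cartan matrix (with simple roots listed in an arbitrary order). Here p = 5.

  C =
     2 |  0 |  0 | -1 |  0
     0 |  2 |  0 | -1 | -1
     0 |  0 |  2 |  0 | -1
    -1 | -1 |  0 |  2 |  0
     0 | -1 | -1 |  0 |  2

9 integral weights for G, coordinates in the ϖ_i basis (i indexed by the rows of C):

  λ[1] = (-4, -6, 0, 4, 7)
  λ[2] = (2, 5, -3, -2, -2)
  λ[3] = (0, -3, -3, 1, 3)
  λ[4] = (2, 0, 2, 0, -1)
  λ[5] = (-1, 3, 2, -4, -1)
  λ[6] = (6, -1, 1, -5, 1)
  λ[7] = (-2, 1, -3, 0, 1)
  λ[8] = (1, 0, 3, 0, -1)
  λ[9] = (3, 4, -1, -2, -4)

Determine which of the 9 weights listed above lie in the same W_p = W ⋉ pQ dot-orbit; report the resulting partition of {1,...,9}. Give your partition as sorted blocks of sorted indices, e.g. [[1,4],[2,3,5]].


Type A_5, rank 5, |W|=720; reorder rows/cols to standard.

λ_j+ρ reflected into Ā_5 (⟨·,θ^∨⟩≤5); 5-tuples as given:

    λ_1 → (0, 1, 0, 1, 0)
    λ_2 → (1, 2, 2, 0, 0)
    λ_3 → (1, 2, 2, 0, 0)
    λ_4 → (0, 1, 0, 1, 0)
    λ_5 → (1, 1, 1, 0, 0)
    λ_6 → (1, 2, 2, 0, 0)
    λ_7 → (1, 2, 2, 0, 0)
    λ_8 → (1, 1, 1, 0, 0)
    λ_9 → (0, 1, 0, 1, 0)

Linkage partition of the 9 weights (3 classes, p=5):

[[1, 4, 9], [2, 3, 6, 7], [5, 8]]


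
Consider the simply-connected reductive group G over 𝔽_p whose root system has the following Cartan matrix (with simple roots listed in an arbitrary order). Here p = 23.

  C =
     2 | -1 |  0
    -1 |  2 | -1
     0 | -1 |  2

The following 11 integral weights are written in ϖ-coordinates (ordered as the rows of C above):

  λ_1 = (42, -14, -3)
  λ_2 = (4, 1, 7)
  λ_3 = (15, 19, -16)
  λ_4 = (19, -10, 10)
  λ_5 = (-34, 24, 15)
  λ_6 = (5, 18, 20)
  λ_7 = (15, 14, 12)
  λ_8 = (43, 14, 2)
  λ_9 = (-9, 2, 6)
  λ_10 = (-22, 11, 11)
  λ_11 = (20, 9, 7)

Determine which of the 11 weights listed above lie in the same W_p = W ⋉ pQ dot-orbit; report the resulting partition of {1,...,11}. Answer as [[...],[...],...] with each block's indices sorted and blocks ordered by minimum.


A_3 Cartan matrix, 3 simple roots permuted; ρ=(1,1,1).

Each λ_j+ρ reduced to Ā_23; 3-tuples below use C's row order:

  λ_1 → (3, 5, 2) · λ_2 → (5, 2, 8) · λ_3 → (3, 5, 2) · λ_4 → (11, 9, 2) · λ_5 → (5, 2, 8) · λ_6 → (17, 0, 2) · λ_7 → (5, 2, 8) · λ_8 → (3, 5, 2) · λ_9 → (3, 5, 2) · λ_10 → (11, 9, 2) · λ_11 → (5, 2, 8)

Grouping the 11 weights by Ā_23-representative: 4 linkage classes.

[[1, 3, 8, 9], [2, 5, 7, 11], [4, 10], [6]]


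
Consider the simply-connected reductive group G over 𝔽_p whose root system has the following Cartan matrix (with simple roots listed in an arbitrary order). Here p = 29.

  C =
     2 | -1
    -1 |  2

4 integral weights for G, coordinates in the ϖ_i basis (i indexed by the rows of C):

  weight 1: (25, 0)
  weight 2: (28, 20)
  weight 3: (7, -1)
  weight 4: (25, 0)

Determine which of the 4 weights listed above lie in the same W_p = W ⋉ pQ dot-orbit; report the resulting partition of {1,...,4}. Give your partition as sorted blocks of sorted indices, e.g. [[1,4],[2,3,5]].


Dynkin diagram of C (from the 2 off-diagonal −1 entries): A_2.

Alcove-folded reps (p=29, 4 weights, presented ϖ-order):

    λ_1+ρ ↦ (26, 1)
    λ_2+ρ ↦ (8, 0)
    λ_3+ρ ↦ (8, 0)
    λ_4+ρ ↦ (26, 1)

These 4 weights hit 2 W_29-dot-orbits; sizes (2, 2):

[[1, 4], [2, 3]]


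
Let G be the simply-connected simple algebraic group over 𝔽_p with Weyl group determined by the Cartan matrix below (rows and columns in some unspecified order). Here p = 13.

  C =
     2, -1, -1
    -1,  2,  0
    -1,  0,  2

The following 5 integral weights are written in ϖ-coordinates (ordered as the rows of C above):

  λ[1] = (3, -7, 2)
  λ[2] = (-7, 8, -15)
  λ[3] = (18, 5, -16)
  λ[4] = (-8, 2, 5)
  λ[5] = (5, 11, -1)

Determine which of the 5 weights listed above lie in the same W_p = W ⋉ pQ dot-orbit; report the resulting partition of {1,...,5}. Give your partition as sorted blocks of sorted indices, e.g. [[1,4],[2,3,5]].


Cartan matrix: type A_3 (|W|=24); un-permuting the 3 rows.

λ_j+ρ reflected into Ā_13 (⟨·,θ^∨⟩≤13); 3-tuples as given:

  λ_1+ρ ↦ (2, 4, 1);  λ_2+ρ ↦ (2, 4, 1);  λ_3+ρ ↦ (2, 4, 1);  λ_4+ρ ↦ (2, 4, 1);  λ_5+ρ ↦ (1, 7, 5)

2 distinct reps among the 5 weights ⇒ 2 W_13-linkage classes:

[[1, 2, 3, 4], [5]]


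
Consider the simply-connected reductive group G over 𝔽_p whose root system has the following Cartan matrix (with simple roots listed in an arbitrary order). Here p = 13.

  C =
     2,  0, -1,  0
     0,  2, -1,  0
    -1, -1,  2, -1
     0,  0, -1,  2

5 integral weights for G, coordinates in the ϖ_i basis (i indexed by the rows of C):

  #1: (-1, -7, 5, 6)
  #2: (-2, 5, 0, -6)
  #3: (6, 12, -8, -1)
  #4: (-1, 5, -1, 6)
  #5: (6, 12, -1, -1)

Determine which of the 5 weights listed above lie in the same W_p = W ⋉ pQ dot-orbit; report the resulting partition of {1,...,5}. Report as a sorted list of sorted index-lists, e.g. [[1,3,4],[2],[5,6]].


Dynkin diagram of C (from the 6 off-diagonal −1 entries): D_4.

Ā_13 reps of the 5 weights (D_4, coords as presented):

  1: (0, 6, 0, 7)
  2: (4, 1, 1, 0)
  3: (0, 6, 0, 7)
  4: (0, 6, 0, 7)
  5: (0, 6, 0, 7)

Grouping the 5 weights by Ā_13-representative: 2 linkage classes.

[[1, 3, 4, 5], [2]]


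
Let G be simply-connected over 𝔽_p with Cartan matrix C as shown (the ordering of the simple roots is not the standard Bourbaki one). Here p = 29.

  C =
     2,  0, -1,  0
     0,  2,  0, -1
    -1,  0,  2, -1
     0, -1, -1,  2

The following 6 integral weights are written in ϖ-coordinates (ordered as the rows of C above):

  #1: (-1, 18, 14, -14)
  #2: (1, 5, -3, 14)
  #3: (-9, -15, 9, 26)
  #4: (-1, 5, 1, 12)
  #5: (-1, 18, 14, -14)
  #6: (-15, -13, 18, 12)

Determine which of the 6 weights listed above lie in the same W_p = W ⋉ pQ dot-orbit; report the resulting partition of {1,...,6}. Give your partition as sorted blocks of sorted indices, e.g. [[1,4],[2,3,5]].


A_4 Cartan matrix, 4 simple roots permuted; ρ=(1,1,1,1).

λ_j+ρ reflected into Ā_29 (⟨·,θ^∨⟩≤29); 4-tuples as given:

  λ_1+ρ ↦ (0, 6, 2, 13) · λ_2+ρ ↦ (0, 6, 2, 13) · λ_3+ρ ↦ (0, 6, 2, 13) · λ_4+ρ ↦ (0, 6, 2, 13) · λ_5+ρ ↦ (0, 6, 2, 13) · λ_6+ρ ↦ (11, 9, 5, 1)

The 6 indices split into 2 linkage classes (same alcove rep ⇔ same W_29-dot-orbit):

[[1, 2, 3, 4, 5], [6]]


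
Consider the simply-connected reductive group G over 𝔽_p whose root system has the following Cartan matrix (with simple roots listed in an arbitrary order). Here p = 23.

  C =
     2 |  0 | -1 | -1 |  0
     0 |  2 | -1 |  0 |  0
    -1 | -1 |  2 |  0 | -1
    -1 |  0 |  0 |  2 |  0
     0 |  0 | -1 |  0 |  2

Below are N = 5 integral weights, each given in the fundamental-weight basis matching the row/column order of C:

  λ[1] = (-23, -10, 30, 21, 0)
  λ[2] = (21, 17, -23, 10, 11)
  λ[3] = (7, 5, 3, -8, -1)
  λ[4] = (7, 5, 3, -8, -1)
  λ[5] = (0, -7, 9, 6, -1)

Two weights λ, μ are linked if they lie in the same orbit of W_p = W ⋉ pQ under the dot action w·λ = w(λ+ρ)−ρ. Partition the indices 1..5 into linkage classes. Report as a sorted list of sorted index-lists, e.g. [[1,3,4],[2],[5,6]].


Type D_5, rank 5, |W|=1920; reorder rows/cols to standard.

Folding the 5 weights λ_j+ρ into Ā_23 (reps in the given 5-coord order):

    λ_1 → (1, 8, 0, 0, 0)
    λ_2 → (1, 6, 4, 7, 0)
    λ_3 → (1, 6, 4, 7, 0)
    λ_4 → (1, 6, 4, 7, 0)
    λ_5 → (1, 6, 4, 7, 0)

Grouping the 5 weights by Ā_23-representative: 2 linkage classes.

[[1], [2, 3, 4, 5]]


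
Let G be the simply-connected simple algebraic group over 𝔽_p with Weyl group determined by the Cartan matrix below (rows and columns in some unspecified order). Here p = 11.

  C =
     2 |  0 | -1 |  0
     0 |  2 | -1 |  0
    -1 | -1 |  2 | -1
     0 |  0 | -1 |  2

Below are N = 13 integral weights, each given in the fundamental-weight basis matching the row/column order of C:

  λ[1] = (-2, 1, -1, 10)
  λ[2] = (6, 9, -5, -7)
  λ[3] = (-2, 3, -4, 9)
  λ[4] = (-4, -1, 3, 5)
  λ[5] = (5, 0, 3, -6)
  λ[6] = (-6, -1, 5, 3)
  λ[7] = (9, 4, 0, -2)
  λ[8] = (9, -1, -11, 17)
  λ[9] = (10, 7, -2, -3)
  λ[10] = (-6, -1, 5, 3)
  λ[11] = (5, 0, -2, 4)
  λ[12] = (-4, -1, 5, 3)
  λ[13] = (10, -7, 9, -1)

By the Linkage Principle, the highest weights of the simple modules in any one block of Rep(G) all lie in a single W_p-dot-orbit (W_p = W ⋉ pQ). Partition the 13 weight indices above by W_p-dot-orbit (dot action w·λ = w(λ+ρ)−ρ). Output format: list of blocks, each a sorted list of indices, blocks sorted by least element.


Dynkin diagram of C (from the 6 off-diagonal −1 entries): D_4.

W_11-reps of the 13 weights in Ā_11 (same 4-coord order as C):

  [1] (1, 0, 0, 9) · [2] (3, 0, 1, 4) · [3] (3, 0, 1, 6) · [4] (3, 0, 1, 6) · [5] (5, 0, 1, 4) · [6] (5, 0, 1, 4) · [7] (5, 0, 1, 4) · [8] (7, 3, 0, 1) · [9] (3, 0, 1, 4) · [10] (5, 0, 1, 4) · [11] (5, 0, 1, 4) · [12] (3, 0, 1, 4) · [13] (3, 0, 1, 6)

These 13 weights hit 5 W_11-dot-orbits; sizes (1, 3, 3, 5, 1):

[[1], [2, 9, 12], [3, 4, 13], [5, 6, 7, 10, 11], [8]]


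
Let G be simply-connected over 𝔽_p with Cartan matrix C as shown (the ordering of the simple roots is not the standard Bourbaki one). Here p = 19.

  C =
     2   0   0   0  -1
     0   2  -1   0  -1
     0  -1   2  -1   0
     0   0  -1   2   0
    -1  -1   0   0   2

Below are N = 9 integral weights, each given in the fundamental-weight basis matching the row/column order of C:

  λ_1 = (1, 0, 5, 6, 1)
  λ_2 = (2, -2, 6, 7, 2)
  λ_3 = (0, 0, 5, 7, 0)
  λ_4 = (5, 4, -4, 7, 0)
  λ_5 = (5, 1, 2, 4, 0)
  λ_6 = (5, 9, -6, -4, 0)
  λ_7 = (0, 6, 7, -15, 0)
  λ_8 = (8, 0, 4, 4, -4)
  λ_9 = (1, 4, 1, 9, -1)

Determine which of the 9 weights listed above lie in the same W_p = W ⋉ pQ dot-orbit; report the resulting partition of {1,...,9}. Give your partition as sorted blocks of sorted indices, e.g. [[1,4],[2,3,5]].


Cartan matrix: type A_5 (|W|=720); un-permuting the 5 rows.

W_19-reps of the 9 weights in Ā_19 (same 5-coord order as C):

  λ_1+ρ ↦ (2, 1, 6, 7, 2)
  λ_2+ρ ↦ (2, 1, 6, 7, 2)
  λ_3+ρ ↦ (1, 1, 6, 8, 1)
  λ_4+ρ ↦ (6, 2, 3, 5, 1)
  λ_5+ρ ↦ (6, 2, 3, 5, 1)
  λ_6+ρ ↦ (6, 2, 3, 5, 1)
  λ_7+ρ ↦ (1, 1, 6, 8, 1)
  λ_8+ρ ↦ (6, 2, 3, 5, 1)
  λ_9+ρ ↦ (2, 5, 2, 10, 0)

Linkage partition of the 9 weights (4 classes, p=19):

[[1, 2], [3, 7], [4, 5, 6, 8], [9]]


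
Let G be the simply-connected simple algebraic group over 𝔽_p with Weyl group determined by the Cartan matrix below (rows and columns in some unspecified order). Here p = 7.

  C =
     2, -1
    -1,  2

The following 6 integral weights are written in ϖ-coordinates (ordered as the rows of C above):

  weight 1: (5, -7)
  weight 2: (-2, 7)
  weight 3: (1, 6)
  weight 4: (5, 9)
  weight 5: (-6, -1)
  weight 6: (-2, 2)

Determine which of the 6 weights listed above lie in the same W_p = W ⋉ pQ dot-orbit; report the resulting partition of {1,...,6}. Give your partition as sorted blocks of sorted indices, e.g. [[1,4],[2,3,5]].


A_2 Cartan matrix, 2 simple roots permuted; ρ=(1,1).

Alcove-folded reps (p=7, 6 weights, presented ϖ-order):

  [1] (0, 6) · [2] (0, 6) · [3] (0, 5) · [4] (1, 2) · [5] (0, 5) · [6] (1, 2)

Partition of {1..6} into 3 W_7-dot-orbits:

[[1, 2], [3, 5], [4, 6]]


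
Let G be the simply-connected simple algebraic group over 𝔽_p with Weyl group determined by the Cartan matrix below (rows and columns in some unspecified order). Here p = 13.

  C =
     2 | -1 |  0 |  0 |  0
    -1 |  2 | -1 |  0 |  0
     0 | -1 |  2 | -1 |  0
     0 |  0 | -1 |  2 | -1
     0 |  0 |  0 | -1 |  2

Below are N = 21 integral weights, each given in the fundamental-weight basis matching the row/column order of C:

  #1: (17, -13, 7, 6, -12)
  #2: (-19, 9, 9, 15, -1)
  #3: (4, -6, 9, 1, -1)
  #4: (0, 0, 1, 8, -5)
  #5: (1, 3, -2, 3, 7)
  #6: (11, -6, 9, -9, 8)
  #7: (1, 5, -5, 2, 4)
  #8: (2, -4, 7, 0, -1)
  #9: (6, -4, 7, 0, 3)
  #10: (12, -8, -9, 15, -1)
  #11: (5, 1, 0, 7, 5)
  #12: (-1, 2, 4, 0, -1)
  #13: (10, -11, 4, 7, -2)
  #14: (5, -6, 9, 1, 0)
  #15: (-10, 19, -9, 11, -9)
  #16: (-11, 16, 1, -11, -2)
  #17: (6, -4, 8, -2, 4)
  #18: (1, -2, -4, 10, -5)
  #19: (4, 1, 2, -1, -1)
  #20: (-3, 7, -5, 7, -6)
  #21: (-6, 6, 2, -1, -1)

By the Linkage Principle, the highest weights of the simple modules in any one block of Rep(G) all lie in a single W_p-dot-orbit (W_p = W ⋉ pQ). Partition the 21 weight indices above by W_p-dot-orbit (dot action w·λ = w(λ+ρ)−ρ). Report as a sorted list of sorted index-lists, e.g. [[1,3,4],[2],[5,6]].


Cartan matrix: type A_5 (|W|=720); un-permuting the 5 rows.

Alcove-folded reps (p=13, 21 weights, presented ϖ-order):

  λ_1 → (2, 2, 3, 1, 4) · λ_2 → (5, 2, 3, 0, 0) · λ_3 → (0, 5, 5, 2, 0) · λ_4 → (1, 1, 2, 5, 4) · λ_5 → (2, 1, 1, 3, 4) · λ_6 → (2, 2, 3, 1, 4) · λ_7 → (2, 2, 3, 1, 4) · λ_8 → (0, 3, 5, 1, 0) · λ_9 → (0, 3, 5, 1, 0) · λ_10 → (0, 5, 5, 2, 0) · λ_11 → (2, 1, 1, 3, 4) · λ_12 → (0, 3, 5, 1, 0) · λ_13 → (0, 5, 5, 2, 0) · λ_14 → (0, 5, 5, 2, 0) · λ_15 → (2, 1, 1, 3, 4) · λ_16 → (2, 1, 1, 3, 4) · λ_17 → (0, 3, 5, 1, 0) · λ_18 → (2, 1, 1, 3, 4) · λ_19 → (5, 2, 3, 0, 0) · λ_20 → (2, 2, 3, 1, 4) · λ_21 → (5, 2, 3, 0, 0)

These 21 weights hit 6 W_13-dot-orbits; sizes (4, 3, 4, 1, 5, 4):

[[1, 6, 7, 20], [2, 19, 21], [3, 10, 13, 14], [4], [5, 11, 15, 16, 18], [8, 9, 12, 17]]


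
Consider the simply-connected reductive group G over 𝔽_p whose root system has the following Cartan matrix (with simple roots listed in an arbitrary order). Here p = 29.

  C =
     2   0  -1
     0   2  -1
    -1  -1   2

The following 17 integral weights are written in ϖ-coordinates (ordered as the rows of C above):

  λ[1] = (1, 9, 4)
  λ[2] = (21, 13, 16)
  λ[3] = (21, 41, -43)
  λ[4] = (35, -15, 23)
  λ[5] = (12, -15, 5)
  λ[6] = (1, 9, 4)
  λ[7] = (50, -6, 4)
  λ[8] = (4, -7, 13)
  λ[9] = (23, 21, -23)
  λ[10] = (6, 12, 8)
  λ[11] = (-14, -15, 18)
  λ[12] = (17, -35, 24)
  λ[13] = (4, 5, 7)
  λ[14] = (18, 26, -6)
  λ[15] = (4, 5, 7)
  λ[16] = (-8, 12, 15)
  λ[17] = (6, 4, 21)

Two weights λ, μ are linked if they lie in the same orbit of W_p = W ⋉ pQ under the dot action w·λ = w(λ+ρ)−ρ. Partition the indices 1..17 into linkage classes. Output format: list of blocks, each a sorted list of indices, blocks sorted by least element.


C ↔ A_3 under row/col permutation; |W(A_3)| = 24.

W_29-reps of the 17 weights in Ā_29 (same 3-coord order as C):

  λ_1+ρ ↦ (2, 10, 5);  λ_2+ρ ↦ (2, 10, 5);  λ_3+ρ ↦ (7, 13, 9);  λ_4+ρ ↦ (2, 10, 5);  λ_5+ρ ↦ (5, 6, 8);  λ_6+ρ ↦ (2, 10, 5);  λ_7+ρ ↦ (2, 0, 22);  λ_8+ρ ↦ (5, 6, 8);  λ_9+ρ ↦ (2, 0, 22);  λ_10+ρ ↦ (7, 13, 9);  λ_11+ρ ↦ (5, 6, 8);  λ_12+ρ ↦ (5, 11, 4);  λ_13+ρ ↦ (5, 6, 8);  λ_14+ρ ↦ (2, 10, 5);  λ_15+ρ ↦ (5, 6, 8);  λ_16+ρ ↦ (7, 13, 9);  λ_17+ρ ↦ (2, 0, 22)

Linkage partition of the 17 weights (5 classes, p=29):

[[1, 2, 4, 6, 14], [3, 10, 16], [5, 8, 11, 13, 15], [7, 9, 17], [12]]


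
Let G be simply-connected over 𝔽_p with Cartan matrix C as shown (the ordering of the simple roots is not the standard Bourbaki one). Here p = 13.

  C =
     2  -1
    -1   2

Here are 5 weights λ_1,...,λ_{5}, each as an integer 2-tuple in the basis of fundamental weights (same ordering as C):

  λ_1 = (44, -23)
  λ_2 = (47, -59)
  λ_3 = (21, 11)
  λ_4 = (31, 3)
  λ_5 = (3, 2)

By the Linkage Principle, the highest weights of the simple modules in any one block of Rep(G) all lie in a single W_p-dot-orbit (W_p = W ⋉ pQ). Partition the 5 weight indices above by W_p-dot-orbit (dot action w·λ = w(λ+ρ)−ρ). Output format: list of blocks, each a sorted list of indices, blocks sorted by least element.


Type A_2, rank 2, |W|=6; reorder rows/cols to standard.

Ā_13 reps of the 5 weights (A_2, coords as presented):

  λ_1+ρ ↦ (4, 3);  λ_2+ρ ↦ (4, 3);  λ_3+ρ ↦ (8, 1);  λ_4+ρ ↦ (4, 3);  λ_5+ρ ↦ (4, 3)

Grouping the 5 weights by Ā_13-representative: 2 linkage classes.

[[1, 2, 4, 5], [3]]


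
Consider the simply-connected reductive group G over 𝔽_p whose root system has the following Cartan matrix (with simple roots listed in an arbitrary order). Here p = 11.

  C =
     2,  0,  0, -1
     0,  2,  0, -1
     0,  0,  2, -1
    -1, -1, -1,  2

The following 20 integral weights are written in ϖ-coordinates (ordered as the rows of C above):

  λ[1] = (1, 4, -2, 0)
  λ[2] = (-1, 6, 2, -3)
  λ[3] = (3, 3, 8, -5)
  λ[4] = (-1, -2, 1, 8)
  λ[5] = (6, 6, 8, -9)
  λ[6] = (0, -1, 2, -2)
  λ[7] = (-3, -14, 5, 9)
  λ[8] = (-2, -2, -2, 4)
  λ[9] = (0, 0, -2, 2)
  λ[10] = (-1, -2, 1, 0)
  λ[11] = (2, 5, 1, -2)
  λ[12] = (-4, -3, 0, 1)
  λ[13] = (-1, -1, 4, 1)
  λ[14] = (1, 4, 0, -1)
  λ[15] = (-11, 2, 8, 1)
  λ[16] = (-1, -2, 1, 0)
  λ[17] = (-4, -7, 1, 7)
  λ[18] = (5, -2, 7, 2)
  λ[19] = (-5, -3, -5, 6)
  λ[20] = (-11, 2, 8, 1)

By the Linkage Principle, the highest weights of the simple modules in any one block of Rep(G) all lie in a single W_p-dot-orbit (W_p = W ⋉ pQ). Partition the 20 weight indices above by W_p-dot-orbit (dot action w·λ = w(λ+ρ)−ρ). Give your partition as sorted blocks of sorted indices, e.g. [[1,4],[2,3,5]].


Type D_4, rank 4, |W|=192; reorder rows/cols to standard.

W_11-reps of the 20 weights in Ā_11 (same 4-coord order as C):

    1: (2, 5, 1, 0)
    2: (2, 5, 1, 0)
    3: (0, 0, 5, 2)
    4: (0, 1, 2, 0)
    5: (1, 1, 1, 2)
    6: (0, 1, 2, 0)
    7: (0, 5, 2, 1)
    8: (1, 1, 1, 2)
    9: (1, 1, 1, 2)
    10: (0, 1, 2, 0)
    11: (2, 5, 1, 1)
    12: (0, 1, 2, 0)
    13: (0, 0, 5, 2)
    14: (2, 5, 1, 0)
    15: (2, 5, 1, 0)
    16: (0, 1, 2, 0)
    17: (2, 5, 1, 1)
    18: (0, 5, 2, 1)
    19: (1, 1, 1, 2)
    20: (2, 5, 1, 0)

6 distinct reps among the 20 weights ⇒ 6 W_11-linkage classes:

[[1, 2, 14, 15, 20], [3, 13], [4, 6, 10, 12, 16], [5, 8, 9, 19], [7, 18], [11, 17]]


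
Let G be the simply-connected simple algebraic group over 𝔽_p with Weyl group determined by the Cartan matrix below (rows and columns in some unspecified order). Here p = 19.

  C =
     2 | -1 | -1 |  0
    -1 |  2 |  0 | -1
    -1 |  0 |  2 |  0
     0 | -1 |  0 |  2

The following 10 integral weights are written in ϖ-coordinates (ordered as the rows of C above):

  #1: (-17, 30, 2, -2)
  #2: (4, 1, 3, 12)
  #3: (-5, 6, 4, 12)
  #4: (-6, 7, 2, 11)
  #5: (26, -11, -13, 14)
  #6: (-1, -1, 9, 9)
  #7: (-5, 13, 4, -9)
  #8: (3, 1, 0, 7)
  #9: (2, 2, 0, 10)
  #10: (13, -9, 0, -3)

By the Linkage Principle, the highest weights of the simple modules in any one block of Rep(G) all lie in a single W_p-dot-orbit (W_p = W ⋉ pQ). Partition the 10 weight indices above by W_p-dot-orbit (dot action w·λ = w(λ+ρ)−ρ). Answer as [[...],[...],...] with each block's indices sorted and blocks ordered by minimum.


Root system A_4: the 4×4 matrix C matches after relabeling.

Ā_19 reps of the 10 weights (A_4, coords as presented):

  [1] (3, 3, 1, 11)
  [2] (4, 2, 1, 8)
  [3] (3, 3, 1, 11)
  [4] (3, 3, 1, 11)
  [5] (4, 2, 1, 8)
  [6] (0, 0, 9, 9)
  [7] (4, 2, 1, 8)
  [8] (4, 2, 1, 8)
  [9] (3, 3, 1, 11)
  [10] (4, 2, 1, 8)

Partition of {1..10} into 3 W_19-dot-orbits:

[[1, 3, 4, 9], [2, 5, 7, 8, 10], [6]]


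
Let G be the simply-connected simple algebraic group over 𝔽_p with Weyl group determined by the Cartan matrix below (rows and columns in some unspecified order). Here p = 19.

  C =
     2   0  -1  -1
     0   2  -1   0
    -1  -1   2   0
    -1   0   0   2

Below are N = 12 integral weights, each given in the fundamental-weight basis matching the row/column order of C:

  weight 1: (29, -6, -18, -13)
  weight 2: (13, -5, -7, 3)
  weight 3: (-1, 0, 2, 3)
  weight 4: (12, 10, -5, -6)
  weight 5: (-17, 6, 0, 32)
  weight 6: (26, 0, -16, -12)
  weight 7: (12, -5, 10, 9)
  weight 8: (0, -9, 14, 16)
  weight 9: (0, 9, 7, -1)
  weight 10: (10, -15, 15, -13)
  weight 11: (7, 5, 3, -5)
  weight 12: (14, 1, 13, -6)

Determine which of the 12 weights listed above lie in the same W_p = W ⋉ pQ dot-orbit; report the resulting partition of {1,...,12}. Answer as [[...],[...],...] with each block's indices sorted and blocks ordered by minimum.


C ↔ A_4 under row/col permutation; |W(A_4)| = 120.

W_19-reps of the 12 weights in Ā_19 (same 4-coord order as C):

  λ_1 → (1, 6, 1, 3)
  λ_2 → (4, 6, 4, 4)
  λ_3 → (0, 1, 3, 4)
  λ_4 → (4, 6, 4, 4)
  λ_5 → (1, 6, 1, 3)
  λ_6 → (1, 6, 1, 3)
  λ_7 → (4, 6, 4, 4)
  λ_8 → (1, 6, 1, 3)
  λ_9 → (1, 10, 8, 0)
  λ_10 → (1, 6, 1, 3)
  λ_11 → (4, 6, 4, 4)
  λ_12 → (3, 5, 4, 2)

5 distinct reps among the 12 weights ⇒ 5 W_19-linkage classes:

[[1, 5, 6, 8, 10], [2, 4, 7, 11], [3], [9], [12]]


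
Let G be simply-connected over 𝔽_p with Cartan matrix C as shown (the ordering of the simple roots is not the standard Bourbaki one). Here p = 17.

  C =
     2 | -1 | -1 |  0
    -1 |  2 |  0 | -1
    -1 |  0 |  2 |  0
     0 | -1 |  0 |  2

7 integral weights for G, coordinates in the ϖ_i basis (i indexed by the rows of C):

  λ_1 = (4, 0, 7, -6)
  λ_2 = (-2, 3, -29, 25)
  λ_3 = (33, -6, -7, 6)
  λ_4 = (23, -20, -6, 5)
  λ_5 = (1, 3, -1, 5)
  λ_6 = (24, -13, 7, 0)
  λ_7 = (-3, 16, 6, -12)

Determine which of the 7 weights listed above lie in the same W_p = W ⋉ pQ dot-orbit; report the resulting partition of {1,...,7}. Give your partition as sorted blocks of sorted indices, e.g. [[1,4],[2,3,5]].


Type A_4, rank 4, |W|=120; reorder rows/cols to standard.

Each λ_j+ρ reduced to Ā_17; 4-tuples below use C's row order:

  λ_1 → (1, 4, 8, 1) · λ_2 → (1, 4, 8, 1) · λ_3 → (2, 4, 0, 6) · λ_4 → (2, 4, 0, 6) · λ_5 → (2, 4, 0, 6) · λ_6 → (1, 4, 8, 1) · λ_7 → (2, 4, 0, 6)

These 7 weights hit 2 W_17-dot-orbits; sizes (3, 4):

[[1, 2, 6], [3, 4, 5, 7]]


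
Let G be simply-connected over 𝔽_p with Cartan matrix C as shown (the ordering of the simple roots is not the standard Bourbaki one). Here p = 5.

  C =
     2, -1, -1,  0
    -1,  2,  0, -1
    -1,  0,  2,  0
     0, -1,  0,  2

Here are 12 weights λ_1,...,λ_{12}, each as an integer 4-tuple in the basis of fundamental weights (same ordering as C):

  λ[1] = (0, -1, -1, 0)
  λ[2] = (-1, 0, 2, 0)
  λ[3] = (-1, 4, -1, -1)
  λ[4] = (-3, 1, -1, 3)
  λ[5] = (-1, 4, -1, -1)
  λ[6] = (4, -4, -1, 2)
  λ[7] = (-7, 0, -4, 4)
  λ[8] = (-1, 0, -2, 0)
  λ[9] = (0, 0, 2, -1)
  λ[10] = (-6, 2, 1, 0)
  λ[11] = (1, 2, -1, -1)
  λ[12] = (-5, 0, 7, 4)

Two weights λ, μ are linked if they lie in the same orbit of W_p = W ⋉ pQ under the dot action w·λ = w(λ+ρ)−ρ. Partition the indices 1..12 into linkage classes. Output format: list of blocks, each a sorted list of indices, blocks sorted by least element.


Dynkin diagram of C (from the 6 off-diagonal −1 entries): A_4.

W_5-reps of the 12 weights in Ā_5 (same 4-coord order as C):

    1: (1, 0, 0, 1)
    2: (0, 1, 3, 1)
    3: (0, 5, 0, 0)
    4: (0, 0, 1, 3)
    5: (0, 5, 0, 0)
    6: (2, 3, 0, 0)
    7: (1, 1, 3, 0)
    8: (1, 0, 0, 1)
    9: (1, 1, 3, 0)
    10: (0, 1, 3, 1)
    11: (2, 3, 0, 0)
    12: (0, 0, 1, 3)

These 12 weights hit 6 W_5-dot-orbits; sizes (2, 2, 2, 2, 2, 2):

[[1, 8], [2, 10], [3, 5], [4, 12], [6, 11], [7, 9]]


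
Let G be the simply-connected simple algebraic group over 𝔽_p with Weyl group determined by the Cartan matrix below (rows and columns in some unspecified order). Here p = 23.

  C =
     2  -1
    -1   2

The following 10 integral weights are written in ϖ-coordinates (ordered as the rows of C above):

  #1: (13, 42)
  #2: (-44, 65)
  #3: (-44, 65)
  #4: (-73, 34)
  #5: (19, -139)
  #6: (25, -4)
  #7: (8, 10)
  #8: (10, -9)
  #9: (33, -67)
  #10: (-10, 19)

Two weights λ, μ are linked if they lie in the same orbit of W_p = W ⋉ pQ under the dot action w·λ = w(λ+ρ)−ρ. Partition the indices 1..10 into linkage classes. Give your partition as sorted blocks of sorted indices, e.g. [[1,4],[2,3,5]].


C ↔ A_2 under row/col permutation; |W(A_2)| = 6.

Each λ_j+ρ reduced to Ā_23; 2-tuples below use C's row order:

  λ_1+ρ ↦ (9, 11);  λ_2+ρ ↦ (20, 0);  λ_3+ρ ↦ (20, 0);  λ_4+ρ ↦ (9, 11);  λ_5+ρ ↦ (20, 0);  λ_6+ρ ↦ (20, 0);  λ_7+ρ ↦ (9, 11);  λ_8+ρ ↦ (3, 8);  λ_9+ρ ↦ (9, 11);  λ_10+ρ ↦ (9, 11)

Linkage partition of the 10 weights (3 classes, p=23):

[[1, 4, 7, 9, 10], [2, 3, 5, 6], [8]]


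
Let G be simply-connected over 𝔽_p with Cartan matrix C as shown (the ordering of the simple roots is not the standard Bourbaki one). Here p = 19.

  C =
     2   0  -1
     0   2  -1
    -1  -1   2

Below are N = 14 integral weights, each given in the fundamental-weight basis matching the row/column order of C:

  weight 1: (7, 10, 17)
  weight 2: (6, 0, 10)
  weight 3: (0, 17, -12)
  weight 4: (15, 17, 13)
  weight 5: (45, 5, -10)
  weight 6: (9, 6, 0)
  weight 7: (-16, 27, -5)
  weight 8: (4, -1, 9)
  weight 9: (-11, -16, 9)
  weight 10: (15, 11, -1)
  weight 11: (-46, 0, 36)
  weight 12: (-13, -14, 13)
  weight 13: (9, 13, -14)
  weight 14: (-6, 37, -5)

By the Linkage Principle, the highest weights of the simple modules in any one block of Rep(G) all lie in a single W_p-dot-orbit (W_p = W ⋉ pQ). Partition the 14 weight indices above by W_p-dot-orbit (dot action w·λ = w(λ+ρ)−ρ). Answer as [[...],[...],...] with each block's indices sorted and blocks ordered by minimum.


Dynkin diagram of C (from the 4 off-diagonal −1 entries): A_3.

W_19-reps of the 14 weights in Ā_19 (same 3-coord order as C):

  λ_1+ρ ↦ (10, 7, 1) · λ_2+ρ ↦ (7, 1, 11) · λ_3+ρ ↦ (10, 7, 1) · λ_4+ρ ↦ (3, 1, 10) · λ_5+ρ ↦ (3, 1, 10) · λ_6+ρ ↦ (10, 7, 1) · λ_7+ρ ↦ (5, 0, 10) · λ_8+ρ ↦ (5, 0, 10) · λ_9+ρ ↦ (5, 0, 10) · λ_10+ρ ↦ (7, 3, 0) · λ_11+ρ ↦ (7, 1, 11) · λ_12+ρ ↦ (1, 2, 11) · λ_13+ρ ↦ (3, 1, 10) · λ_14+ρ ↦ (5, 0, 10)

These 14 weights hit 6 W_19-dot-orbits; sizes (3, 2, 3, 4, 1, 1):

[[1, 3, 6], [2, 11], [4, 5, 13], [7, 8, 9, 14], [10], [12]]


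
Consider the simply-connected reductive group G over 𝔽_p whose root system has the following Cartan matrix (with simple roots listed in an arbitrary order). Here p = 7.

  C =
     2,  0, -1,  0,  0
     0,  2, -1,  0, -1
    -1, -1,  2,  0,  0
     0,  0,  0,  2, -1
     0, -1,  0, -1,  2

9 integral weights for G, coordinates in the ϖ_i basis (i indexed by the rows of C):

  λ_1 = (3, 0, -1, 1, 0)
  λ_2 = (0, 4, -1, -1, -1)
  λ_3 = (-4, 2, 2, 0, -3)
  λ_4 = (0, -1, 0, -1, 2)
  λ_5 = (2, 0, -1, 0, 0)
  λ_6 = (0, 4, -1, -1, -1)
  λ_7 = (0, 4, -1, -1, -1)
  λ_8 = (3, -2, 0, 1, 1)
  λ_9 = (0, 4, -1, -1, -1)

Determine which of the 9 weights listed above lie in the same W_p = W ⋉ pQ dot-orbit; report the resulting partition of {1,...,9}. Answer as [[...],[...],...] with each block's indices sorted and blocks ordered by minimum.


Dynkin diagram of C (from the 8 off-diagonal −1 entries): A_5.

W_7-reps of the 9 weights in Ā_7 (same 5-coord order as C):

  λ_1+ρ ↦ (3, 1, 0, 1, 1);  λ_2+ρ ↦ (1, 5, 0, 0, 0);  λ_3+ρ ↦ (3, 1, 0, 1, 1);  λ_4+ρ ↦ (1, 0, 1, 0, 3);  λ_5+ρ ↦ (3, 1, 0, 1, 1);  λ_6+ρ ↦ (1, 5, 0, 0, 0);  λ_7+ρ ↦ (1, 5, 0, 0, 0);  λ_8+ρ ↦ (3, 1, 0, 1, 1);  λ_9+ρ ↦ (1, 5, 0, 0, 0)

3 distinct reps among the 9 weights ⇒ 3 W_7-linkage classes:

[[1, 3, 5, 8], [2, 6, 7, 9], [4]]


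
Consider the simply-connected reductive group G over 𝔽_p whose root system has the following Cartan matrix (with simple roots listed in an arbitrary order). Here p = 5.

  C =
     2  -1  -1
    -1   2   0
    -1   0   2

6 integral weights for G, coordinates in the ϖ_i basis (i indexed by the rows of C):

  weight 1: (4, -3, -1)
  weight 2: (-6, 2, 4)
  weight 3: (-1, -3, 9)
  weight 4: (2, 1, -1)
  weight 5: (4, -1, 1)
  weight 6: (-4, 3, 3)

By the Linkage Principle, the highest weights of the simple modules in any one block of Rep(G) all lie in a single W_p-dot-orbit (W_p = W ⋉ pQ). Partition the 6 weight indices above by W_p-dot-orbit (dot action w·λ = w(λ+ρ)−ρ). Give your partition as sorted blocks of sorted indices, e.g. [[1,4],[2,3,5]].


A_3 Cartan matrix, 3 simple roots permuted; ρ=(1,1,1).

λ_j+ρ reflected into Ā_5 (⟨·,θ^∨⟩≤5); 3-tuples as given:

  λ_1+ρ ↦ (3, 2, 0);  λ_2+ρ ↦ (3, 2, 0);  λ_3+ρ ↦ (3, 2, 0);  λ_4+ρ ↦ (3, 2, 0);  λ_5+ρ ↦ (3, 2, 0);  λ_6+ρ ↦ (3, 1, 1)

Grouping the 6 weights by Ā_5-representative: 2 linkage classes.

[[1, 2, 3, 4, 5], [6]]


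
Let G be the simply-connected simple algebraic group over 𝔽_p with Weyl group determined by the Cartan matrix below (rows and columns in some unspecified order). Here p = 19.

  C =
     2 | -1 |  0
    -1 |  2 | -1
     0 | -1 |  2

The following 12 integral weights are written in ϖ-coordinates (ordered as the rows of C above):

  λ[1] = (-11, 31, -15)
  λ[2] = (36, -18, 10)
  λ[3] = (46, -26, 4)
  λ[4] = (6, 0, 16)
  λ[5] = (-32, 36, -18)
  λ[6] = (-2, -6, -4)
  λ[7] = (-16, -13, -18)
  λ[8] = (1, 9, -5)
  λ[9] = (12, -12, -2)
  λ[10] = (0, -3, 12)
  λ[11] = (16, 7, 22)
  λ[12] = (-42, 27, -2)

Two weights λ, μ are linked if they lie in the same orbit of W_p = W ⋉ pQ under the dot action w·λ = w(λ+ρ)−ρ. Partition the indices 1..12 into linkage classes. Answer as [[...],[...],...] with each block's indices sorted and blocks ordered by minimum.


Type A_3, rank 3, |W|=24; reorder rows/cols to standard.

Each λ_j+ρ reduced to Ā_19; 3-tuples below use C's row order:

  λ_1 → (3, 5, 1)
  λ_2 → (1, 1, 11)
  λ_3 → (3, 5, 1)
  λ_4 → (1, 1, 11)
  λ_5 → (1, 1, 11)
  λ_6 → (3, 5, 1)
  λ_7 → (2, 6, 4)
  λ_8 → (2, 6, 4)
  λ_9 → (1, 1, 11)
  λ_10 → (1, 1, 11)
  λ_11 → (2, 6, 4)
  λ_12 → (3, 5, 1)

3 distinct reps among the 12 weights ⇒ 3 W_19-linkage classes:

[[1, 3, 6, 12], [2, 4, 5, 9, 10], [7, 8, 11]]


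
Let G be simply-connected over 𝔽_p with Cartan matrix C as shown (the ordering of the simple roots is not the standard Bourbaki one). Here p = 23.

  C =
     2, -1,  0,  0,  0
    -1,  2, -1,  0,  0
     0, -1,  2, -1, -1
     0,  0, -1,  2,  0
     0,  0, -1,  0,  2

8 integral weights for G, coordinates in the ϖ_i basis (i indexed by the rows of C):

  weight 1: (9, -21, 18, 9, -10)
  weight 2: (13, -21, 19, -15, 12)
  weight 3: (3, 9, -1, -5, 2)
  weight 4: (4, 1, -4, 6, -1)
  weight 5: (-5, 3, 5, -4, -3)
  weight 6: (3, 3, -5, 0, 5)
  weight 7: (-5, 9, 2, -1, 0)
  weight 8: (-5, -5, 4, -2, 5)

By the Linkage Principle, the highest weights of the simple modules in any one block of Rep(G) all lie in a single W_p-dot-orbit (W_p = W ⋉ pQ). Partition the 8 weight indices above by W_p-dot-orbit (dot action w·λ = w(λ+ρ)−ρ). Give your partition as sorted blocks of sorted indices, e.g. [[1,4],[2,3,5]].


Root system D_5: the 5×5 matrix C matches after relabeling.

Folding the 8 weights λ_j+ρ into Ā_23 (reps in the given 5-coord order):

  [1] (4, 6, 3, 0, 1)
  [2] (4, 6, 3, 0, 1)
  [3] (4, 6, 3, 0, 1)
  [4] (4, 0, 1, 3, 2)
  [5] (4, 0, 1, 3, 2)
  [6] (4, 0, 1, 3, 2)
  [7] (4, 6, 3, 0, 1)
  [8] (4, 0, 1, 3, 2)

These 8 weights hit 2 W_23-dot-orbits; sizes (4, 4):

[[1, 2, 3, 7], [4, 5, 6, 8]]


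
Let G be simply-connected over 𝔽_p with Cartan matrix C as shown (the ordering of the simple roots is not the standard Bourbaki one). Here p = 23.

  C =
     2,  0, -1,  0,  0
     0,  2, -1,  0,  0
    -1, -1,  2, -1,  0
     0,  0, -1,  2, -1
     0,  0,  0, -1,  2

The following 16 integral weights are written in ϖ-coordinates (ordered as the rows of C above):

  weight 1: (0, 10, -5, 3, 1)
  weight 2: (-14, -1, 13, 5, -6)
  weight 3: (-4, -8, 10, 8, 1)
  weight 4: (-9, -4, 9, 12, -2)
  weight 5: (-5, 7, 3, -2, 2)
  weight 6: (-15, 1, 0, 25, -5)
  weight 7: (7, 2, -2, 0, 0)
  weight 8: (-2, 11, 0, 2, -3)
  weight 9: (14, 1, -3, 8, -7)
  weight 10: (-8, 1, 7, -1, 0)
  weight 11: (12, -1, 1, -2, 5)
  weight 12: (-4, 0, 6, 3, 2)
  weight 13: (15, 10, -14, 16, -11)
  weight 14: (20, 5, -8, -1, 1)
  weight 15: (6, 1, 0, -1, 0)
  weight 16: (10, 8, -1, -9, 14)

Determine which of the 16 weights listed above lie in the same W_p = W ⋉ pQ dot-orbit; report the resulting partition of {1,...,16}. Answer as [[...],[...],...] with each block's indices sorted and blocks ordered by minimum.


Dynkin diagram of C (from the 8 off-diagonal −1 entries): D_5.

λ_j+ρ reflected into Ā_23 (⟨·,θ^∨⟩≤23); 5-tuples as given:

  λ_1 → (3, 7, 1, 0, 2);  λ_2 → (13, 0, 1, 1, 5);  λ_3 → (3, 7, 1, 0, 2);  λ_4 → (7, 2, 1, 0, 1);  λ_5 → (3, 7, 1, 0, 2);  λ_6 → (3, 7, 1, 0, 2);  λ_7 → (7, 2, 1, 0, 1);  λ_8 → (1, 12, 0, 1, 2);  λ_9 → (13, 0, 1, 1, 5);  λ_10 → (7, 2, 1, 0, 1);  λ_11 → (13, 0, 1, 1, 5);  λ_12 → (3, 1, 4, 4, 3);  λ_13 → (3, 2, 3, 2, 2);  λ_14 → (13, 0, 1, 1, 5);  λ_15 → (7, 2, 1, 0, 1);  λ_16 → (3, 1, 4, 4, 3)

These 16 weights hit 6 W_23-dot-orbits; sizes (4, 4, 4, 1, 2, 1):

[[1, 3, 5, 6], [2, 9, 11, 14], [4, 7, 10, 15], [8], [12, 16], [13]]


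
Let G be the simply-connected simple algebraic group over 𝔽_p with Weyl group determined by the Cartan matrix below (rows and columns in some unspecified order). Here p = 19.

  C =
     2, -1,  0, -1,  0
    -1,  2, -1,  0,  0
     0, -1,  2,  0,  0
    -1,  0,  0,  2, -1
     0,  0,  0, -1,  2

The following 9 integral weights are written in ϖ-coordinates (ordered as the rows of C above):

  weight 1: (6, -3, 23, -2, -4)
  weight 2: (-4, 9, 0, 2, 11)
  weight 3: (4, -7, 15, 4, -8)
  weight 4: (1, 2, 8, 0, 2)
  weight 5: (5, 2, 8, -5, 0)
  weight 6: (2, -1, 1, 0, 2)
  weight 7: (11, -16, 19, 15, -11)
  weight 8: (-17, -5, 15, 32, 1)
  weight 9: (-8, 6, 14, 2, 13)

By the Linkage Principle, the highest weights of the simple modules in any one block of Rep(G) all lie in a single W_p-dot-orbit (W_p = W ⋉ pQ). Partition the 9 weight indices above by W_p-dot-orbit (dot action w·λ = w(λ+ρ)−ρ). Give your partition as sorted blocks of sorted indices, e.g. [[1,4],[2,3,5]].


A_5 Cartan matrix, 5 simple roots permuted; ρ=(1,1,1,1,1).

W_19-reps of the 9 weights in Ā_19 (same 5-coord order as C):

  λ_1+ρ ↦ (2, 3, 9, 1, 3);  λ_2+ρ ↦ (3, 4, 3, 0, 8);  λ_3+ρ ↦ (2, 3, 9, 1, 3);  λ_4+ρ ↦ (2, 3, 9, 1, 3);  λ_5+ρ ↦ (2, 3, 9, 1, 3);  λ_6+ρ ↦ (3, 0, 2, 1, 3);  λ_7+ρ ↦ (2, 3, 9, 1, 3);  λ_8+ρ ↦ (3, 0, 2, 1, 3);  λ_9+ρ ↦ (3, 0, 2, 1, 3)

3 distinct reps among the 9 weights ⇒ 3 W_19-linkage classes:

[[1, 3, 4, 5, 7], [2], [6, 8, 9]]


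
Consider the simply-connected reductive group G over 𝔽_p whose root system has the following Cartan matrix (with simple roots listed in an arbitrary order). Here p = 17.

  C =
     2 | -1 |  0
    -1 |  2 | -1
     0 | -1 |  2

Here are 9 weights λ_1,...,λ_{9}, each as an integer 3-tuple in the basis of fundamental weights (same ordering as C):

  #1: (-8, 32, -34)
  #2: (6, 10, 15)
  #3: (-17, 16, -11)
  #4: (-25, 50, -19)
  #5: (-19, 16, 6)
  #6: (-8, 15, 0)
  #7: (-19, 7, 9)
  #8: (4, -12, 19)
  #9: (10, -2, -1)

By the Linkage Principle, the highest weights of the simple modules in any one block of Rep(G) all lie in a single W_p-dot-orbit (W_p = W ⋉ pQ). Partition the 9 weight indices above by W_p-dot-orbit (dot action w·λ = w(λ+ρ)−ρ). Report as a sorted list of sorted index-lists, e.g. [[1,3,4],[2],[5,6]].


A_3 Cartan matrix, 3 simple roots permuted; ρ=(1,1,1).

Alcove-folded reps (p=17, 9 weights, presented ϖ-order):

    [1] (7, 9, 1)
    [2] (10, 0, 1)
    [3] (7, 9, 1)
    [4] (7, 9, 1)
    [5] (10, 0, 1)
    [6] (7, 9, 1)
    [7] (7, 9, 1)
    [8] (3, 5, 6)
    [9] (10, 0, 1)

The 9 indices split into 3 linkage classes (same alcove rep ⇔ same W_17-dot-orbit):

[[1, 3, 4, 6, 7], [2, 5, 9], [8]]


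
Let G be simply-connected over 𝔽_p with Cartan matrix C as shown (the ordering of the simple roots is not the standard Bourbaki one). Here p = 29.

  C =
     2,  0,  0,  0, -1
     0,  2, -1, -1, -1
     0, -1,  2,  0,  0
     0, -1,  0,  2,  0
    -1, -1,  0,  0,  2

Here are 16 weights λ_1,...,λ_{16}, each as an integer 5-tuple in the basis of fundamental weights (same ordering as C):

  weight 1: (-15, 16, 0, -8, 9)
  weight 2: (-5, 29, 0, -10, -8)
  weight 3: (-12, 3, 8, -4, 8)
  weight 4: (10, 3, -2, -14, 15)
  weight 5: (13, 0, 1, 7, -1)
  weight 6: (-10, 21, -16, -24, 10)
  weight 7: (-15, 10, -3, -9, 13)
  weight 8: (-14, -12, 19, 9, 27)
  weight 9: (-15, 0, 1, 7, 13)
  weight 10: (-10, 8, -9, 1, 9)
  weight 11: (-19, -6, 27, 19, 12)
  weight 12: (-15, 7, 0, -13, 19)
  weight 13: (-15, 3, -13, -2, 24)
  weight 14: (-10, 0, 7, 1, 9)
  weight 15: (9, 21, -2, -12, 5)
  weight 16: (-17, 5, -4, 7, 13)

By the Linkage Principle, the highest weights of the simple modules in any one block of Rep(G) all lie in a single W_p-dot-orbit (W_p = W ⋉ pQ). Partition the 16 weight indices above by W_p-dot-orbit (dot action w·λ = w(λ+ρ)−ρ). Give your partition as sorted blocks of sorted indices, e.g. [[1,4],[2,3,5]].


Root system D_5: the 5×5 matrix C matches after relabeling.

Folding the 16 weights λ_j+ρ into Ā_29 (reps in the given 5-coord order):

    λ_1 → (5, 1, 1, 7, 5)
    λ_2 → (5, 1, 1, 7, 5)
    λ_3 → (9, 1, 8, 2, 1)
    λ_4 → (9, 1, 8, 2, 1)
    λ_5 → (14, 1, 2, 8, 0)
    λ_6 → (5, 1, 1, 7, 5)
    λ_7 → (14, 1, 2, 8, 0)
    λ_8 → (5, 1, 1, 7, 5)
    λ_9 → (14, 1, 2, 8, 0)
    λ_10 → (9, 1, 8, 2, 1)
    λ_11 → (5, 1, 1, 7, 5)
    λ_12 → (14, 1, 3, 8, 0)
    λ_13 → (14, 1, 3, 8, 0)
    λ_14 → (9, 1, 8, 2, 1)
    λ_15 → (9, 1, 8, 2, 1)
    λ_16 → (14, 1, 3, 8, 0)

These 16 weights hit 4 W_29-dot-orbits; sizes (5, 5, 3, 3):

[[1, 2, 6, 8, 11], [3, 4, 10, 14, 15], [5, 7, 9], [12, 13, 16]]


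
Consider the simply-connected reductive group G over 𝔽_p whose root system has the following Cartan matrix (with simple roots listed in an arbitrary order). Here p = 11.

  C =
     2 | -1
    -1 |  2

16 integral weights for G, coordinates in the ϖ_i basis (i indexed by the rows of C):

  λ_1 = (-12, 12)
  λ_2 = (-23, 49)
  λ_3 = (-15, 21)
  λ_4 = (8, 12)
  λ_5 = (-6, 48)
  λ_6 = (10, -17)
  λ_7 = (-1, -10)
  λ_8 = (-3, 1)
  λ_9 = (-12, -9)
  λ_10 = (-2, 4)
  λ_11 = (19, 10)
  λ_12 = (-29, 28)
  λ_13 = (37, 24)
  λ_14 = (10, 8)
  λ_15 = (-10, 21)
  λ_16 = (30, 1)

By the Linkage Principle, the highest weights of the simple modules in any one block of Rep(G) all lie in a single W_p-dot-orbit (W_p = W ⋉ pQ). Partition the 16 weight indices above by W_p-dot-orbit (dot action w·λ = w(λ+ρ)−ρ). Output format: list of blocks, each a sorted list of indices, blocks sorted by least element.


Type A_2, rank 2, |W|=6; reorder rows/cols to standard.

λ_j+ρ reflected into Ā_11 (⟨·,θ^∨⟩≤11); 2-tuples as given:

  λ_1 → (9, 0);  λ_2 → (0, 6);  λ_3 → (0, 3);  λ_4 → (2, 0);  λ_5 → (0, 6);  λ_6 → (0, 6);  λ_7 → (9, 0);  λ_8 → (2, 0);  λ_9 → (0, 3);  λ_10 → (1, 4);  λ_11 → (9, 0);  λ_12 → (1, 4);  λ_13 → (3, 5);  λ_14 → (2, 0);  λ_15 → (2, 0);  λ_16 → (2, 0)

Linkage partition of the 16 weights (6 classes, p=11):

[[1, 7, 11], [2, 5, 6], [3, 9], [4, 8, 14, 15, 16], [10, 12], [13]]


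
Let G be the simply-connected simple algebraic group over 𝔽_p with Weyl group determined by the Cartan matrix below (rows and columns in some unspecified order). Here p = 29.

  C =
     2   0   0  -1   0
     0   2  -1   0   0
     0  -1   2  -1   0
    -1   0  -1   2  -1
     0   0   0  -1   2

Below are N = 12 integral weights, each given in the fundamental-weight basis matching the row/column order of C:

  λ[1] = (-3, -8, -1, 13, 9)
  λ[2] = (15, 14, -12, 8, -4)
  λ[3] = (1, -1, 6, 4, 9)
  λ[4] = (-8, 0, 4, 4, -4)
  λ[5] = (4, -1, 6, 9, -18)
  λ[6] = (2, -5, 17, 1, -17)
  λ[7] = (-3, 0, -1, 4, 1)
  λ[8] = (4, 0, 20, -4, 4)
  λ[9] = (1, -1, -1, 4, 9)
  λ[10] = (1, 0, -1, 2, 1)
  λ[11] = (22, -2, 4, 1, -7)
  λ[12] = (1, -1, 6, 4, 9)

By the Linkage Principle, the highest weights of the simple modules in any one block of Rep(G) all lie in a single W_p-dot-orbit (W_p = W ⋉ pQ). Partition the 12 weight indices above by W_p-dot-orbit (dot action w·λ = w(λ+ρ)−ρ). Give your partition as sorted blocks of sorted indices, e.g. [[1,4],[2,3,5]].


Cartan matrix: type D_5 (|W|=1920); un-permuting the 5 rows.

Folding the 12 weights λ_j+ρ into Ā_29 (reps in the given 5-coord order):

  [1] (2, 0, 0, 5, 10) · [2] (11, 4, 0, 3, 2) · [3] (2, 0, 0, 5, 10) · [4] (2, 1, 0, 3, 2) · [5] (2, 0, 0, 5, 10) · [6] (11, 4, 0, 3, 2) · [7] (2, 1, 0, 3, 2) · [8] (2, 1, 0, 3, 2) · [9] (2, 0, 0, 5, 10) · [10] (2, 1, 0, 3, 2) · [11] (19, 0, 1, 3, 2) · [12] (2, 0, 0, 5, 10)

Partition of {1..12} into 4 W_29-dot-orbits:

[[1, 3, 5, 9, 12], [2, 6], [4, 7, 8, 10], [11]]
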